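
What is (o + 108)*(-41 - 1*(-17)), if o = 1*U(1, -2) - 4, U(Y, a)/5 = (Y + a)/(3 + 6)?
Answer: -7448/3 ≈ -2482.7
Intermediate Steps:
U(Y, a) = 5*Y/9 + 5*a/9 (U(Y, a) = 5*((Y + a)/(3 + 6)) = 5*((Y + a)/9) = 5*((Y + a)*(1/9)) = 5*(Y/9 + a/9) = 5*Y/9 + 5*a/9)
o = -41/9 (o = 1*((5/9)*1 + (5/9)*(-2)) - 4 = 1*(5/9 - 10/9) - 4 = 1*(-5/9) - 4 = -5/9 - 4 = -41/9 ≈ -4.5556)
(o + 108)*(-41 - 1*(-17)) = (-41/9 + 108)*(-41 - 1*(-17)) = 931*(-41 + 17)/9 = (931/9)*(-24) = -7448/3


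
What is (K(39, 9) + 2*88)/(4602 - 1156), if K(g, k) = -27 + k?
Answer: 79/1723 ≈ 0.045850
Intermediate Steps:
(K(39, 9) + 2*88)/(4602 - 1156) = ((-27 + 9) + 2*88)/(4602 - 1156) = (-18 + 176)/3446 = 158*(1/3446) = 79/1723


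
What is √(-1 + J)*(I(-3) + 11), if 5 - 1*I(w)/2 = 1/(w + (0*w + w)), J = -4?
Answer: 64*I*√5/3 ≈ 47.703*I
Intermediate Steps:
I(w) = 10 - 1/w (I(w) = 10 - 2/(w + (0*w + w)) = 10 - 2/(w + (0 + w)) = 10 - 2/(w + w) = 10 - 2*1/(2*w) = 10 - 1/w)
√(-1 + J)*(I(-3) + 11) = √(-1 - 4)*((10 - 1/(-3)) + 11) = √(-5)*((10 - 1*(-⅓)) + 11) = (I*√5)*((10 + ⅓) + 11) = (I*√5)*(31/3 + 11) = (I*√5)*(64/3) = 64*I*√5/3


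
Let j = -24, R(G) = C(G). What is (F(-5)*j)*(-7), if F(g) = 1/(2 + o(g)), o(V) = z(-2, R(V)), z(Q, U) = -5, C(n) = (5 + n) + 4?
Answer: -56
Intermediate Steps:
C(n) = 9 + n
R(G) = 9 + G
o(V) = -5
F(g) = -⅓ (F(g) = 1/(2 - 5) = 1/(-3) = -⅓)
(F(-5)*j)*(-7) = -⅓*(-24)*(-7) = 8*(-7) = -56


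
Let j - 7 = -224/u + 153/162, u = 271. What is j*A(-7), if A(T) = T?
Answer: -243047/4878 ≈ -49.825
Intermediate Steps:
j = 34721/4878 (j = 7 + (-224/271 + 153/162) = 7 + (-224*1/271 + 153*(1/162)) = 7 + (-224/271 + 17/18) = 7 + 575/4878 = 34721/4878 ≈ 7.1179)
j*A(-7) = (34721/4878)*(-7) = -243047/4878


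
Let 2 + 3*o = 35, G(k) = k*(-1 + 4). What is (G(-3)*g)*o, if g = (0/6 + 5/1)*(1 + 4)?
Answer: -2475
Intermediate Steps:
G(k) = 3*k (G(k) = k*3 = 3*k)
o = 11 (o = -2/3 + (1/3)*35 = -2/3 + 35/3 = 11)
g = 25 (g = (0*(1/6) + 5*1)*5 = (0 + 5)*5 = 5*5 = 25)
(G(-3)*g)*o = ((3*(-3))*25)*11 = -9*25*11 = -225*11 = -2475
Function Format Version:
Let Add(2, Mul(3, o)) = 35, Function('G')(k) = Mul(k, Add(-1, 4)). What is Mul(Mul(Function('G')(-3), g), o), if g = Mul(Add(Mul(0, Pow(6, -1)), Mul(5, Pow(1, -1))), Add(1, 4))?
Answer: -2475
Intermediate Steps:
Function('G')(k) = Mul(3, k) (Function('G')(k) = Mul(k, 3) = Mul(3, k))
o = 11 (o = Add(Rational(-2, 3), Mul(Rational(1, 3), 35)) = Add(Rational(-2, 3), Rational(35, 3)) = 11)
g = 25 (g = Mul(Add(Mul(0, Rational(1, 6)), Mul(5, 1)), 5) = Mul(Add(0, 5), 5) = Mul(5, 5) = 25)
Mul(Mul(Function('G')(-3), g), o) = Mul(Mul(Mul(3, -3), 25), 11) = Mul(Mul(-9, 25), 11) = Mul(-225, 11) = -2475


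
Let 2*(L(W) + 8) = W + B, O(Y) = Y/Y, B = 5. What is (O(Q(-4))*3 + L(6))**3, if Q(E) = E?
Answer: 1/8 ≈ 0.12500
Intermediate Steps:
O(Y) = 1
L(W) = -11/2 + W/2 (L(W) = -8 + (W + 5)/2 = -8 + (5 + W)/2 = -8 + (5/2 + W/2) = -11/2 + W/2)
(O(Q(-4))*3 + L(6))**3 = (1*3 + (-11/2 + (1/2)*6))**3 = (3 + (-11/2 + 3))**3 = (3 - 5/2)**3 = (1/2)**3 = 1/8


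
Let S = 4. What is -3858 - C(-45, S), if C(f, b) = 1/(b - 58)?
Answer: -208331/54 ≈ -3858.0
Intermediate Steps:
C(f, b) = 1/(-58 + b)
-3858 - C(-45, S) = -3858 - 1/(-58 + 4) = -3858 - 1/(-54) = -3858 - 1*(-1/54) = -3858 + 1/54 = -208331/54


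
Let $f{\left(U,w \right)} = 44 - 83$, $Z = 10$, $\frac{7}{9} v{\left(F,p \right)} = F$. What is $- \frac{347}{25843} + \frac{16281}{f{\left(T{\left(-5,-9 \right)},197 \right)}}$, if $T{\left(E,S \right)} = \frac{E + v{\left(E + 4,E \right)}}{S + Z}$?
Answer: $- \frac{140254472}{335959} \approx -417.48$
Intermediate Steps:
$v{\left(F,p \right)} = \frac{9 F}{7}$
$T{\left(E,S \right)} = \frac{\frac{36}{7} + \frac{16 E}{7}}{10 + S}$ ($T{\left(E,S \right)} = \frac{E + \frac{9 \left(E + 4\right)}{7}}{S + 10} = \frac{E + \frac{9 \left(4 + E\right)}{7}}{10 + S} = \frac{E + \left(\frac{36}{7} + \frac{9 E}{7}\right)}{10 + S} = \frac{\frac{36}{7} + \frac{16 E}{7}}{10 + S}$)
$f{\left(U,w \right)} = -39$
$- \frac{347}{25843} + \frac{16281}{f{\left(T{\left(-5,-9 \right)},197 \right)}} = - \frac{347}{25843} + \frac{16281}{-39} = \left(-347\right) \frac{1}{25843} + 16281 \left(- \frac{1}{39}\right) = - \frac{347}{25843} - \frac{5427}{13} = - \frac{140254472}{335959}$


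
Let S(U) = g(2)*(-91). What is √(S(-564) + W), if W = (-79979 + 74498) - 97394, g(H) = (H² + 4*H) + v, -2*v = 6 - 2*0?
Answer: I*√103694 ≈ 322.02*I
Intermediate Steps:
v = -3 (v = -(6 - 2*0)/2 = -(6 + 0)/2 = -½*6 = -3)
g(H) = -3 + H² + 4*H (g(H) = (H² + 4*H) - 3 = -3 + H² + 4*H)
W = -102875 (W = -5481 - 97394 = -102875)
S(U) = -819 (S(U) = (-3 + 2² + 4*2)*(-91) = (-3 + 4 + 8)*(-91) = 9*(-91) = -819)
√(S(-564) + W) = √(-819 - 102875) = √(-103694) = I*√103694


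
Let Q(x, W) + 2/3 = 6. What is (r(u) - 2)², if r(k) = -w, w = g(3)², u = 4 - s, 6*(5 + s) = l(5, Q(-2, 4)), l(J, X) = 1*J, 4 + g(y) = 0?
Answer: 324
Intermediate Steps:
g(y) = -4 (g(y) = -4 + 0 = -4)
Q(x, W) = 16/3 (Q(x, W) = -⅔ + 6 = 16/3)
l(J, X) = J
s = -25/6 (s = -5 + (⅙)*5 = -5 + ⅚ = -25/6 ≈ -4.1667)
u = 49/6 (u = 4 - 1*(-25/6) = 4 + 25/6 = 49/6 ≈ 8.1667)
w = 16 (w = (-4)² = 16)
r(k) = -16 (r(k) = -1*16 = -16)
(r(u) - 2)² = (-16 - 2)² = (-18)² = 324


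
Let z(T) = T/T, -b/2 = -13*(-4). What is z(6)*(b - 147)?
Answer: -251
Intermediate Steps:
b = -104 (b = -(-26)*(-4) = -2*52 = -104)
z(T) = 1
z(6)*(b - 147) = 1*(-104 - 147) = 1*(-251) = -251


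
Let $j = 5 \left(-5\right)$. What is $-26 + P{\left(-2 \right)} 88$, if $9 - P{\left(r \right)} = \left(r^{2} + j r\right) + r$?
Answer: $-3810$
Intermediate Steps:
$j = -25$
$P{\left(r \right)} = 9 - r^{2} + 24 r$ ($P{\left(r \right)} = 9 - \left(\left(r^{2} - 25 r\right) + r\right) = 9 - \left(r^{2} - 24 r\right) = 9 - r^{2} + 24 r$)
$-26 + P{\left(-2 \right)} 88 = -26 + \left(9 - \left(-2\right)^{2} + 24 \left(-2\right)\right) 88 = -26 + \left(9 - 4 - 48\right) 88 = -26 - 3784 = -3810$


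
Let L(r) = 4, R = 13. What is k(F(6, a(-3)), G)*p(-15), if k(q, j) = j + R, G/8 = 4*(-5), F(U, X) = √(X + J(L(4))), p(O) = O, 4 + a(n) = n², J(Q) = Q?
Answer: 2205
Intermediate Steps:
a(n) = -4 + n²
F(U, X) = √(4 + X) (F(U, X) = √(X + 4) = √(4 + X))
G = -160 (G = 8*(4*(-5)) = 8*(-20) = -160)
k(q, j) = 13 + j (k(q, j) = j + 13 = 13 + j)
k(F(6, a(-3)), G)*p(-15) = (13 - 160)*(-15) = -147*(-15) = 2205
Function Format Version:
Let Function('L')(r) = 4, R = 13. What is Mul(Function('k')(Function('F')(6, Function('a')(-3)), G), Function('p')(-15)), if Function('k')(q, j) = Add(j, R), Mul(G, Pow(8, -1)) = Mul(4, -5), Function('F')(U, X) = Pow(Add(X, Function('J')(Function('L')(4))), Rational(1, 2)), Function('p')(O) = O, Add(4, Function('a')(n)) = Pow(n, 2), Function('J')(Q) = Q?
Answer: 2205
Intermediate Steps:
Function('a')(n) = Add(-4, Pow(n, 2))
Function('F')(U, X) = Pow(Add(4, X), Rational(1, 2)) (Function('F')(U, X) = Pow(Add(X, 4), Rational(1, 2)) = Pow(Add(4, X), Rational(1, 2)))
G = -160 (G = Mul(8, Mul(4, -5)) = Mul(8, -20) = -160)
Function('k')(q, j) = Add(13, j) (Function('k')(q, j) = Add(j, 13) = Add(13, j))
Mul(Function('k')(Function('F')(6, Function('a')(-3)), G), Function('p')(-15)) = Mul(Add(13, -160), -15) = Mul(-147, -15) = 2205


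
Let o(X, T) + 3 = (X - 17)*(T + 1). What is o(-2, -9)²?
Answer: 22201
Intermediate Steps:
o(X, T) = -3 + (1 + T)*(-17 + X) (o(X, T) = -3 + (X - 17)*(T + 1) = -3 + (-17 + X)*(1 + T) = -3 + (1 + T)*(-17 + X))
o(-2, -9)² = (-20 - 2 - 17*(-9) - 9*(-2))² = (-20 - 2 + 153 + 18)² = 149² = 22201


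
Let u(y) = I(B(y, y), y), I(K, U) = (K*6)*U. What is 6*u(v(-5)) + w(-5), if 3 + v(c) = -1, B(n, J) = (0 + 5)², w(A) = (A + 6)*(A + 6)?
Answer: -3599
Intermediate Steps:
w(A) = (6 + A)² (w(A) = (6 + A)*(6 + A) = (6 + A)²)
B(n, J) = 25 (B(n, J) = 5² = 25)
I(K, U) = 6*K*U (I(K, U) = (6*K)*U = 6*K*U)
v(c) = -4 (v(c) = -3 - 1 = -4)
u(y) = 150*y (u(y) = 6*25*y = 150*y)
6*u(v(-5)) + w(-5) = 6*(150*(-4)) + (6 - 5)² = 6*(-600) + 1² = -3600 + 1 = -3599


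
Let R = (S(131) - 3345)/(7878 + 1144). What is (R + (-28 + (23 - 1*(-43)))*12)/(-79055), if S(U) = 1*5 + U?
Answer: -4110823/713234210 ≈ -0.0057636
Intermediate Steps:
S(U) = 5 + U
R = -3209/9022 (R = ((5 + 131) - 3345)/(7878 + 1144) = (136 - 3345)/9022 = -3209*1/9022 = -3209/9022 ≈ -0.35569)
(R + (-28 + (23 - 1*(-43)))*12)/(-79055) = (-3209/9022 + (-28 + (23 - 1*(-43)))*12)/(-79055) = (-3209/9022 + (-28 + (23 + 43))*12)*(-1/79055) = (-3209/9022 + (-28 + 66)*12)*(-1/79055) = (-3209/9022 + 38*12)*(-1/79055) = (-3209/9022 + 456)*(-1/79055) = (4110823/9022)*(-1/79055) = -4110823/713234210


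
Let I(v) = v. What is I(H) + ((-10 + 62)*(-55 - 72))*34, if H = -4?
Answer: -224540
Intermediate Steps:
I(H) + ((-10 + 62)*(-55 - 72))*34 = -4 + ((-10 + 62)*(-55 - 72))*34 = -4 + (52*(-127))*34 = -4 - 6604*34 = -4 - 224536 = -224540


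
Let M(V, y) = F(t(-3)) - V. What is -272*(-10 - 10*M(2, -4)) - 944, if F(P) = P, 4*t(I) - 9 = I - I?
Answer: 2456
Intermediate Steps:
t(I) = 9/4 (t(I) = 9/4 + (I - I)/4 = 9/4 + (¼)*0 = 9/4 + 0 = 9/4)
M(V, y) = 9/4 - V
-272*(-10 - 10*M(2, -4)) - 944 = -272*(-10 - 10*(9/4 - 1*2)) - 944 = -272*(-10 - 10*(9/4 - 2)) - 944 = -272*(-10 - 10*¼) - 944 = -272*(-10 - 5/2) - 944 = -272*(-25/2) - 944 = 3400 - 944 = 2456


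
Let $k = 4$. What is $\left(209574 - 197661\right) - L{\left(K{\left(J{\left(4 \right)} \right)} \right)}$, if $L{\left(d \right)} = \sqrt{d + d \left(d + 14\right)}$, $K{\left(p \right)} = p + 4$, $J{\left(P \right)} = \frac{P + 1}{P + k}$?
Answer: $11913 - \frac{\sqrt{5809}}{8} \approx 11903.0$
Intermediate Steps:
$J{\left(P \right)} = \frac{1 + P}{4 + P}$ ($J{\left(P \right)} = \frac{P + 1}{P + 4} = \frac{1 + P}{4 + P}$)
$K{\left(p \right)} = 4 + p$
$L{\left(d \right)} = \sqrt{d + d \left(14 + d\right)}$
$\left(209574 - 197661\right) - L{\left(K{\left(J{\left(4 \right)} \right)} \right)} = \left(209574 - 197661\right) - \sqrt{\left(4 + \frac{1 + 4}{4 + 4}\right) \left(15 + \left(4 + \frac{1 + 4}{4 + 4}\right)\right)} = 11913 - \sqrt{\left(4 + \frac{1}{8} \cdot 5\right) \left(15 + \left(4 + \frac{1}{8} \cdot 5\right)\right)} = 11913 - \sqrt{\left(4 + \frac{5}{8}\right) \left(15 + \left(4 + \frac{5}{8}\right)\right)} = 11913 - \sqrt{\frac{37 \left(15 + \frac{37}{8}\right)}{8}} = 11913 - \sqrt{\frac{37}{8} \cdot \frac{157}{8}} = 11913 - \sqrt{\frac{5809}{64}} = 11913 - \frac{\sqrt{5809}}{8}$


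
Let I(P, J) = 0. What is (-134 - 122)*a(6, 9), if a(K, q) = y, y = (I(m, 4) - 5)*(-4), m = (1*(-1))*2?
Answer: -5120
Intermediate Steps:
m = -2 (m = -1*2 = -2)
y = 20 (y = (0 - 5)*(-4) = -5*(-4) = 20)
a(K, q) = 20
(-134 - 122)*a(6, 9) = (-134 - 122)*20 = -256*20 = -5120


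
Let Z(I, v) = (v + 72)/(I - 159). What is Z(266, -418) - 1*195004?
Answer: -20865774/107 ≈ -1.9501e+5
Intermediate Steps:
Z(I, v) = (72 + v)/(-159 + I)
Z(266, -418) - 1*195004 = (72 - 418)/(-159 + 266) - 1*195004 = -346/107 - 195004 = -20865774/107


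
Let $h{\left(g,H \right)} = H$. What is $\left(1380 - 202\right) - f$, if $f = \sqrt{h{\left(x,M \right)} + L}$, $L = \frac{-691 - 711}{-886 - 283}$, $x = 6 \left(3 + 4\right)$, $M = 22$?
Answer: $1178 - \frac{4 \sqrt{1981455}}{1169} \approx 1173.2$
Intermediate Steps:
$x = 42$ ($x = 6 \cdot 7 = 42$)
$L = \frac{1402}{1169}$ ($L = - \frac{1402}{-1169} = \left(-1402\right) \left(- \frac{1}{1169}\right) = \frac{1402}{1169} \approx 1.1993$)
$f = \frac{4 \sqrt{1981455}}{1169}$ ($f = \sqrt{22 + \frac{1402}{1169}} = \sqrt{\frac{27120}{1169}} = \frac{4 \sqrt{1981455}}{1169} \approx 4.8166$)
$\left(1380 - 202\right) - f = \left(1380 - 202\right) - \frac{4 \sqrt{1981455}}{1169} = 1178 - \frac{4 \sqrt{1981455}}{1169}$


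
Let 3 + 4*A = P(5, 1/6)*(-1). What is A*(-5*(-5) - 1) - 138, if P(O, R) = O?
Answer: -186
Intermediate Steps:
A = -2 (A = -3/4 + (5*(-1))/4 = -3/4 + (1/4)*(-5) = -3/4 - 5/4 = -2)
A*(-5*(-5) - 1) - 138 = -2*(-5*(-5) - 1) - 138 = -2*(25 - 1) - 138 = -2*24 - 138 = -48 - 138 = -186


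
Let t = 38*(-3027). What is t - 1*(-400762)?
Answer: 285736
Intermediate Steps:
t = -115026
t - 1*(-400762) = -115026 - 1*(-400762) = -115026 + 400762 = 285736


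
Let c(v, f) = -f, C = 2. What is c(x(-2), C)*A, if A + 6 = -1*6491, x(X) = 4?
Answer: 12994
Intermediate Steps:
A = -6497 (A = -6 - 1*6491 = -6 - 6491 = -6497)
c(x(-2), C)*A = -1*2*(-6497) = -2*(-6497) = 12994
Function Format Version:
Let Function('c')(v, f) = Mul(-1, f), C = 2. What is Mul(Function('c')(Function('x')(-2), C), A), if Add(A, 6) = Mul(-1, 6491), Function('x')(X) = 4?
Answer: 12994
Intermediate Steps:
A = -6497 (A = Add(-6, Mul(-1, 6491)) = Add(-6, -6491) = -6497)
Mul(Function('c')(Function('x')(-2), C), A) = Mul(Mul(-1, 2), -6497) = Mul(-2, -6497) = 12994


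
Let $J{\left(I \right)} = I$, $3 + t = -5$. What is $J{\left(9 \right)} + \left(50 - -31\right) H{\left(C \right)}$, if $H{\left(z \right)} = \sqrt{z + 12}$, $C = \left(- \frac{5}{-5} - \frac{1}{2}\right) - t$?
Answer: $9 + \frac{81 \sqrt{82}}{2} \approx 375.74$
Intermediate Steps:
$t = -8$ ($t = -3 - 5 = -8$)
$C = \frac{17}{2}$ ($C = \left(- \frac{5}{-5} - \frac{1}{2}\right) - -8 = \left(\left(-5\right) \left(- \frac{1}{5}\right) - \frac{1}{2}\right) + 8 = \left(1 - \frac{1}{2}\right) + 8 = \frac{1}{2} + 8 = \frac{17}{2} \approx 8.5$)
$H{\left(z \right)} = \sqrt{12 + z}$
$J{\left(9 \right)} + \left(50 - -31\right) H{\left(C \right)} = 9 + \left(50 - -31\right) \sqrt{12 + \frac{17}{2}} = 9 + \left(50 + 31\right) \sqrt{\frac{41}{2}} = 9 + 81 \frac{\sqrt{82}}{2} = 9 + \frac{81 \sqrt{82}}{2}$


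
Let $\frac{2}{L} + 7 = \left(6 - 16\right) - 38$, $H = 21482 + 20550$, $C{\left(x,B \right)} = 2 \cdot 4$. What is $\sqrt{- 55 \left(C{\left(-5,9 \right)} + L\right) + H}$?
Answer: $\sqrt{41594} \approx 203.95$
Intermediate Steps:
$C{\left(x,B \right)} = 8$
$H = 42032$
$L = - \frac{2}{55}$ ($L = \frac{2}{-7 + \left(\left(6 - 16\right) - 38\right)} = \frac{2}{-7 - 48} = \frac{2}{-55} = 2 \left(- \frac{1}{55}\right) = - \frac{2}{55} \approx -0.036364$)
$\sqrt{- 55 \left(C{\left(-5,9 \right)} + L\right) + H} = \sqrt{- 55 \left(8 - \frac{2}{55}\right) + 42032} = \sqrt{\left(-55\right) \frac{438}{55} + 42032} = \sqrt{-438 + 42032} = \sqrt{41594}$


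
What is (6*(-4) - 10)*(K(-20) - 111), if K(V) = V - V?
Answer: 3774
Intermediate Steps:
K(V) = 0
(6*(-4) - 10)*(K(-20) - 111) = (6*(-4) - 10)*(0 - 111) = (-24 - 10)*(-111) = -34*(-111) = 3774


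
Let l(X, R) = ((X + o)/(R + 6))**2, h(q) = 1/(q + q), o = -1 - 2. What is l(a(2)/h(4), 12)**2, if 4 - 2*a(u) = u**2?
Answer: 1/1296 ≈ 0.00077160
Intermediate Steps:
a(u) = 2 - u**2/2
o = -3
h(q) = 1/(2*q)
l(X, R) = (-3 + X)**2/(6 + R)**2 (l(X, R) = ((X - 3)/(R + 6))**2 = ((-3 + X)/(6 + R))**2 = (-3 + X)**2/(6 + R)**2)
l(a(2)/h(4), 12)**2 = ((-3 + (2 - 1/2*2**2)/(((1/2)/4)))**2/(6 + 12)**2)**2 = ((-3 + (2 - 1/2*4)/(((1/2)*(1/4))))**2/18**2)**2 = ((-3 + (2 - 2)/(1/8))**2*(1/324))**2 = ((-3 + 0*8)**2*(1/324))**2 = ((-3 + 0)**2*(1/324))**2 = ((-3)**2*(1/324))**2 = (9*(1/324))**2 = (1/36)**2 = 1/1296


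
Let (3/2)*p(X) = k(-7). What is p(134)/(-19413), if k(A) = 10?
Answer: -20/58239 ≈ -0.00034341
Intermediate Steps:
p(X) = 20/3 (p(X) = (⅔)*10 = 20/3)
p(134)/(-19413) = (20/3)/(-19413) = (20/3)*(-1/19413) = -20/58239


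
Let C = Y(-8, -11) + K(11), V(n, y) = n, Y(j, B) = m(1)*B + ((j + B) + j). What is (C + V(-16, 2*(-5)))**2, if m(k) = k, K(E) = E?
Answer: 1849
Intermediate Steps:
Y(j, B) = 2*B + 2*j (Y(j, B) = 1*B + ((j + B) + j) = B + ((B + j) + j) = B + (B + 2*j) = 2*B + 2*j)
C = -27 (C = (2*(-11) + 2*(-8)) + 11 = (-22 - 16) + 11 = -38 + 11 = -27)
(C + V(-16, 2*(-5)))**2 = (-27 - 16)**2 = (-43)**2 = 1849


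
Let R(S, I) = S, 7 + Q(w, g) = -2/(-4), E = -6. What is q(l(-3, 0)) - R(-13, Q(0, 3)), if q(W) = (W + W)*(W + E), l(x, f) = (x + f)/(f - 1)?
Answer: -5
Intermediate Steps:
l(x, f) = (f + x)/(-1 + f)
Q(w, g) = -13/2 (Q(w, g) = -7 - 2/(-4) = -7 - 2*(-1/4) = -7 + 1/2 = -13/2)
q(W) = 2*W*(-6 + W) (q(W) = (W + W)*(W - 6) = (2*W)*(-6 + W) = 2*W*(-6 + W))
q(l(-3, 0)) - R(-13, Q(0, 3)) = 2*((0 - 3)/(-1 + 0))*(-6 + (0 - 3)/(-1 + 0)) - 1*(-13) = 2*(-3/(-1))*(-6 - 3/(-1)) + 13 = 2*(-1*(-3))*(-6 - 1*(-3)) + 13 = 2*3*(-6 + 3) + 13 = 2*3*(-3) + 13 = -18 + 13 = -5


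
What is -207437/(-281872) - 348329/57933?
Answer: -86166744167/16329690576 ≈ -5.2767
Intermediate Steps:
-207437/(-281872) - 348329/57933 = -207437*(-1/281872) - 348329*1/57933 = 207437/281872 - 348329/57933 = -86166744167/16329690576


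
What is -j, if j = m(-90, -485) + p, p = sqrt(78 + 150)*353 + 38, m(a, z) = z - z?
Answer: -38 - 706*sqrt(57) ≈ -5368.2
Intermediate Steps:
m(a, z) = 0
p = 38 + 706*sqrt(57) (p = sqrt(228)*353 + 38 = (2*sqrt(57))*353 + 38 = 706*sqrt(57) + 38 = 38 + 706*sqrt(57) ≈ 5368.2)
j = 38 + 706*sqrt(57) (j = 0 + (38 + 706*sqrt(57)) = 38 + 706*sqrt(57) ≈ 5368.2)
-j = -(38 + 706*sqrt(57)) = -38 - 706*sqrt(57)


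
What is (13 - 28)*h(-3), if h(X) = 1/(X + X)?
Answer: 5/2 ≈ 2.5000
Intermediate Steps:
h(X) = 1/(2*X)
(13 - 28)*h(-3) = (13 - 28)*((½)/(-3)) = -15*(-1)/(2*3) = -15*(-⅙) = 5/2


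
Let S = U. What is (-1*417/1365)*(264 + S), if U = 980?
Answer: -172916/455 ≈ -380.04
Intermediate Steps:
S = 980
(-1*417/1365)*(264 + S) = (-1*417/1365)*(264 + 980) = -417*1/1365*1244 = -139/455*1244 = -172916/455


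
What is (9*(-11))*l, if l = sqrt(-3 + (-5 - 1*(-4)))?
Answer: -198*I ≈ -198.0*I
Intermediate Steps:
l = 2*I (l = sqrt(-3 + (-5 + 4)) = sqrt(-3 - 1) = sqrt(-4) = 2*I ≈ 2.0*I)
(9*(-11))*l = (9*(-11))*(2*I) = -198*I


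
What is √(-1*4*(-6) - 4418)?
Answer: 13*I*√26 ≈ 66.287*I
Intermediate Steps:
√(-1*4*(-6) - 4418) = √(-4*(-6) - 4418) = √(24 - 4418) = √(-4394) = 13*I*√26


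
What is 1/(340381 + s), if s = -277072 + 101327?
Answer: 1/164636 ≈ 6.0740e-6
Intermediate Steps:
s = -175745
1/(340381 + s) = 1/(340381 - 175745) = 1/164636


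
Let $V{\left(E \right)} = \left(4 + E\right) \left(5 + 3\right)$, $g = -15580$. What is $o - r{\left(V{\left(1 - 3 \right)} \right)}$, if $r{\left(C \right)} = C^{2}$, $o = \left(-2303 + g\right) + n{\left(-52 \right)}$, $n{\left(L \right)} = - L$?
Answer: $-18087$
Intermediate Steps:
$o = -17831$ ($o = \left(-2303 - 15580\right) - -52 = -17883 + 52 = -17831$)
$V{\left(E \right)} = 32 + 8 E$ ($V{\left(E \right)} = \left(4 + E\right) 8 = 32 + 8 E$)
$o - r{\left(V{\left(1 - 3 \right)} \right)} = -17831 - \left(32 + 8 \left(1 - 3\right)\right)^{2} = -17831 - \left(32 + 8 \left(-2\right)\right)^{2} = -17831 - \left(32 - 16\right)^{2} = -17831 - 16^{2} = -17831 - 256 = -18087$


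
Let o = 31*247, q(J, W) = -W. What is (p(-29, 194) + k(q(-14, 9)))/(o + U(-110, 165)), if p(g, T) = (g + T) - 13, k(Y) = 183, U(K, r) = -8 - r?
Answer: 335/7484 ≈ 0.044762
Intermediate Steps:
o = 7657
p(g, T) = -13 + T + g (p(g, T) = (T + g) - 13 = -13 + T + g)
(p(-29, 194) + k(q(-14, 9)))/(o + U(-110, 165)) = ((-13 + 194 - 29) + 183)/(7657 + (-8 - 1*165)) = (152 + 183)/(7657 + (-8 - 165)) = 335/(7657 - 173) = 335/7484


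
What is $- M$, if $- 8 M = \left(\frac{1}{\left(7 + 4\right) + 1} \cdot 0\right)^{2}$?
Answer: $0$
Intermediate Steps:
$M = 0$ ($M = - \frac{\left(\frac{1}{\left(7 + 4\right) + 1} \cdot 0\right)^{2}}{8} = - \frac{\left(\frac{1}{11 + 1} \cdot 0\right)^{2}}{8} = - \frac{\left(\frac{1}{12} \cdot 0\right)^{2}}{8} = - \frac{0^{2}}{8} = \left(- \frac{1}{8}\right) 0 = 0$)
$- M = \left(-1\right) 0 = 0$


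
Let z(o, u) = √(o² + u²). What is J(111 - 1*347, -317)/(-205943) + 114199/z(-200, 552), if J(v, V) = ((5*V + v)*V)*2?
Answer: -1154514/205943 + 114199*√5386/43088 ≈ 188.90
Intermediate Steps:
J(v, V) = 2*V*(v + 5*V) (J(v, V) = ((v + 5*V)*V)*2 = (V*(v + 5*V))*2 = 2*V*(v + 5*V))
J(111 - 1*347, -317)/(-205943) + 114199/z(-200, 552) = (2*(-317)*((111 - 1*347) + 5*(-317)))/(-205943) + 114199/(√((-200)² + 552²)) = (2*(-317)*((111 - 347) - 1585))*(-1/205943) + 114199/(√(40000 + 304704)) = (2*(-317)*(-236 - 1585))*(-1/205943) + 114199/(√344704) = (2*(-317)*(-1821))*(-1/205943) + 114199/((8*√5386)) = 1154514*(-1/205943) + 114199*(√5386/43088) = -1154514/205943 + 114199*√5386/43088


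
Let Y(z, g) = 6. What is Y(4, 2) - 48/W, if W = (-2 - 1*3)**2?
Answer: 102/25 ≈ 4.0800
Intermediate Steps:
W = 25 (W = (-2 - 3)**2 = (-5)**2 = 25)
Y(4, 2) - 48/W = 6 - 48/25 = 102/25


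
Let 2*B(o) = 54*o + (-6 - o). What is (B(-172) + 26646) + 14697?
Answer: 36782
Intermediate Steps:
B(o) = -3 + 53*o/2 (B(o) = (54*o + (-6 - o))/2 = (-6 + 53*o)/2 = -3 + 53*o/2)
(B(-172) + 26646) + 14697 = ((-3 + (53/2)*(-172)) + 26646) + 14697 = ((-3 - 4558) + 26646) + 14697 = (-4561 + 26646) + 14697 = 22085 + 14697 = 36782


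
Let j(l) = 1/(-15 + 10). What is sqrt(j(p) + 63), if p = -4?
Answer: sqrt(1570)/5 ≈ 7.9246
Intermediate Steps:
j(l) = -1/5 (j(l) = 1/(-5) = -1/5)
sqrt(j(p) + 63) = sqrt(-1/5 + 63) = sqrt(314/5) = sqrt(1570)/5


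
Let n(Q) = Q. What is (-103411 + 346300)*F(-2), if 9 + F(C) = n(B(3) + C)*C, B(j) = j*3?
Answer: -5586447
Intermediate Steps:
B(j) = 3*j
F(C) = -9 + C*(9 + C) (F(C) = -9 + (3*3 + C)*C = -9 + (9 + C)*C = -9 + C*(9 + C))
(-103411 + 346300)*F(-2) = (-103411 + 346300)*(-9 - 2*(9 - 2)) = 242889*(-9 - 2*7) = 242889*(-9 - 14) = 242889*(-23) = -5586447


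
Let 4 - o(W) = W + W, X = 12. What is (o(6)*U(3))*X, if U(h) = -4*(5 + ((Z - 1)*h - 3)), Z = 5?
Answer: 5376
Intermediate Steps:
o(W) = 4 - 2*W (o(W) = 4 - (W + W) = 4 - 2*W)
U(h) = -8 - 16*h (U(h) = -4*(5 + ((5 - 1)*h - 3)) = -4*(5 + (4*h - 3)) = -4*(5 + (-3 + 4*h)) = -4*(2 + 4*h) = -8 - 16*h)
(o(6)*U(3))*X = ((4 - 2*6)*(-8 - 16*3))*12 = ((4 - 12)*(-8 - 48))*12 = -8*(-56)*12 = 448*12 = 5376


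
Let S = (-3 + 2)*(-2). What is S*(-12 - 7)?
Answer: -38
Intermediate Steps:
S = 2 (S = -1*(-2) = 2)
S*(-12 - 7) = 2*(-12 - 7) = 2*(-19) = -38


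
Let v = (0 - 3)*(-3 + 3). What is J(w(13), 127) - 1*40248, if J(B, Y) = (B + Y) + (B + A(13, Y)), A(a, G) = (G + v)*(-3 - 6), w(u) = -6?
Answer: -41276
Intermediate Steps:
v = 0 (v = -3*0 = 0)
A(a, G) = -9*G (A(a, G) = (G + 0)*(-3 - 6) = G*(-9) = -9*G)
J(B, Y) = -8*Y + 2*B (J(B, Y) = (B + Y) + (B - 9*Y) = -8*Y + 2*B)
J(w(13), 127) - 1*40248 = (-8*127 + 2*(-6)) - 1*40248 = (-1016 - 12) - 40248 = -1028 - 40248 = -41276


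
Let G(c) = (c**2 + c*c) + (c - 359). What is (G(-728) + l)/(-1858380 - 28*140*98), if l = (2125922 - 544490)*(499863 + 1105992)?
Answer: -2539551543241/2242540 ≈ -1.1324e+6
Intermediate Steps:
l = 2539550484360 (l = 1581432*1605855 = 2539550484360)
G(c) = -359 + c + 2*c**2 (G(c) = (c**2 + c**2) + (-359 + c) = 2*c**2 + (-359 + c) = -359 + c + 2*c**2)
(G(-728) + l)/(-1858380 - 28*140*98) = ((-359 - 728 + 2*(-728)**2) + 2539550484360)/(-1858380 - 28*140*98) = ((-359 - 728 + 2*529984) + 2539550484360)/(-1858380 - 3920*98) = ((-359 - 728 + 1059968) + 2539550484360)/(-1858380 - 384160) = (1058881 + 2539550484360)/(-2242540) = 2539551543241*(-1/2242540) = -2539551543241/2242540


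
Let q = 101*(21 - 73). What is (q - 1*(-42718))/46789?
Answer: 37466/46789 ≈ 0.80074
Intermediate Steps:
q = -5252 (q = 101*(-52) = -5252)
(q - 1*(-42718))/46789 = (-5252 - 1*(-42718))/46789 = (-5252 + 42718)*(1/46789) = 37466*(1/46789) = 37466/46789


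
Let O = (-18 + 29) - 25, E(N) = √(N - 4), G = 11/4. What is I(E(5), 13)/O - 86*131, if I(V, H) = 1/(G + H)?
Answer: -4968308/441 ≈ -11266.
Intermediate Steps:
G = 11/4 (G = 11*(¼) = 11/4 ≈ 2.7500)
E(N) = √(-4 + N)
I(V, H) = 1/(11/4 + H)
O = -14 (O = 11 - 25 = -14)
I(E(5), 13)/O - 86*131 = (4/(11 + 4*13))/(-14) - 86*131 = (4/(11 + 52))*(-1/14) - 11266 = (4/63)*(-1/14) - 11266 = -2/441 - 11266 = -4968308/441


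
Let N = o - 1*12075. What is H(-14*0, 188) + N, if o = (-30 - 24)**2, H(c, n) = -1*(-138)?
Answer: -9021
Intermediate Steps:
H(c, n) = 138
o = 2916 (o = (-54)**2 = 2916)
N = -9159 (N = 2916 - 1*12075 = 2916 - 12075 = -9159)
H(-14*0, 188) + N = 138 - 9159 = -9021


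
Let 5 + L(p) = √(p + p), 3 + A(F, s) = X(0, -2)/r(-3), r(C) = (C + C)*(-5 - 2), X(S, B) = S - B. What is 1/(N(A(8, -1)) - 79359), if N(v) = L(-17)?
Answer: -39682/3149322265 - I*√34/6298644530 ≈ -1.26e-5 - 9.2575e-10*I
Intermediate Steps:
r(C) = -14*C (r(C) = (2*C)*(-7) = -14*C)
A(F, s) = -62/21 (A(F, s) = -3 + (0 - 1*(-2))/((-14*(-3))) = -3 + (0 + 2)/42 = -3 + 2*(1/42) = -3 + 1/21 = -62/21)
L(p) = -5 + √2*√p (L(p) = -5 + √(p + p) = -5 + √(2*p) = -5 + √2*√p)
N(v) = -5 + I*√34 (N(v) = -5 + √2*√(-17) = -5 + √2*(I*√17) = -5 + I*√34)
1/(N(A(8, -1)) - 79359) = 1/((-5 + I*√34) - 79359) = 1/(-79364 + I*√34)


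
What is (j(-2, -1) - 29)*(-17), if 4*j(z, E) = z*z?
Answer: 476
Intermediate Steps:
j(z, E) = z²/4 (j(z, E) = (z*z)/4 = z²/4)
(j(-2, -1) - 29)*(-17) = ((¼)*(-2)² - 29)*(-17) = ((¼)*4 - 29)*(-17) = (1 - 29)*(-17) = -28*(-17) = 476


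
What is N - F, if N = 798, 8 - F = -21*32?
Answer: 118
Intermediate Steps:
F = 680 (F = 8 - (-21)*32 = 8 - 1*(-672) = 8 + 672 = 680)
N - F = 798 - 1*680 = 798 - 680 = 118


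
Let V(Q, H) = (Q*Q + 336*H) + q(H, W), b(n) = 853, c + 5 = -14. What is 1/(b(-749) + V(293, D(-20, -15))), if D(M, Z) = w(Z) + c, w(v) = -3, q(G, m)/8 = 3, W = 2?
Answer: 1/79334 ≈ 1.2605e-5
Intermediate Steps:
c = -19 (c = -5 - 14 = -19)
q(G, m) = 24 (q(G, m) = 8*3 = 24)
D(M, Z) = -22 (D(M, Z) = -3 - 19 = -22)
V(Q, H) = 24 + Q**2 + 336*H (V(Q, H) = (Q*Q + 336*H) + 24 = (Q**2 + 336*H) + 24 = 24 + Q**2 + 336*H)
1/(b(-749) + V(293, D(-20, -15))) = 1/(853 + (24 + 293**2 + 336*(-22))) = 1/(853 + (24 + 85849 - 7392)) = 1/(853 + 78481) = 1/79334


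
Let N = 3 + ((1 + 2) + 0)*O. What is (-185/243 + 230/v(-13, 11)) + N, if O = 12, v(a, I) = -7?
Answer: 9154/1701 ≈ 5.3815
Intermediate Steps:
N = 39 (N = 3 + ((1 + 2) + 0)*12 = 3 + (3 + 0)*12 = 3 + 3*12 = 3 + 36 = 39)
(-185/243 + 230/v(-13, 11)) + N = (-185/243 + 230/(-7)) + 39 = (-185*1/243 + 230*(-⅐)) + 39 = (-185/243 - 230/7) + 39 = -57185/1701 + 39 = 9154/1701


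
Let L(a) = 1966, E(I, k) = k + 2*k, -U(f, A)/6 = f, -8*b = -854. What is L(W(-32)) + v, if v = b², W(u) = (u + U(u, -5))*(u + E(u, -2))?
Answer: 213785/16 ≈ 13362.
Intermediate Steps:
b = 427/4 (b = -⅛*(-854) = 427/4 ≈ 106.75)
U(f, A) = -6*f
E(I, k) = 3*k
W(u) = -5*u*(-6 + u) (W(u) = (u - 6*u)*(u + 3*(-2)) = (-5*u)*(u - 6) = (-5*u)*(-6 + u) = -5*u*(-6 + u))
v = 182329/16 (v = (427/4)² = 182329/16 ≈ 11396.)
L(W(-32)) + v = 1966 + 182329/16 = 213785/16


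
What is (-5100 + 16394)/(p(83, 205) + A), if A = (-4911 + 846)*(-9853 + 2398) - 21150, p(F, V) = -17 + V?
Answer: 11294/30283613 ≈ 0.00037294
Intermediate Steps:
A = 30283425 (A = -4065*(-7455) - 21150 = 30304575 - 21150 = 30283425)
(-5100 + 16394)/(p(83, 205) + A) = (-5100 + 16394)/((-17 + 205) + 30283425) = 11294/(188 + 30283425) = 11294/30283613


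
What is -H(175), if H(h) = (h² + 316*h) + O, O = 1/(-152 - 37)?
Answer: -16239824/189 ≈ -85925.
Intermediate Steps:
O = -1/189 (O = 1/(-189) = -1/189 ≈ -0.0052910)
H(h) = -1/189 + h² + 316*h (H(h) = (h² + 316*h) - 1/189 = -1/189 + h² + 316*h)
-H(175) = -(-1/189 + 175² + 316*175) = -(-1/189 + 30625 + 55300) = -1*16239824/189 = -16239824/189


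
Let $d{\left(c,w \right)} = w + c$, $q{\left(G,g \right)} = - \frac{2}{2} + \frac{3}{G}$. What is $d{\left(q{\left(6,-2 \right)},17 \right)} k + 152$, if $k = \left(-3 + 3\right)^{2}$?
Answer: $152$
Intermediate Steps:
$q{\left(G,g \right)} = -1 + \frac{3}{G}$ ($q{\left(G,g \right)} = \left(-2\right) \frac{1}{2} + \frac{3}{G} = -1 + \frac{3}{G}$)
$d{\left(c,w \right)} = c + w$
$k = 0$ ($k = 0^{2} = 0$)
$d{\left(q{\left(6,-2 \right)},17 \right)} k + 152 = \left(\frac{3 - 6}{6} + 17\right) 0 + 152 = \left(\frac{1}{6} \left(-3\right) + 17\right) 0 + 152 = \left(- \frac{1}{2} + 17\right) 0 + 152 = \frac{33}{2} \cdot 0 + 152 = 0 + 152 = 152$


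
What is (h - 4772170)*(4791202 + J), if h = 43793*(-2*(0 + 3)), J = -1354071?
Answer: -17305707111568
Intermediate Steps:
h = -262758 (h = 43793*(-2*3) = 43793*(-6) = -262758)
(h - 4772170)*(4791202 + J) = (-262758 - 4772170)*(4791202 - 1354071) = -5034928*3437131 = -17305707111568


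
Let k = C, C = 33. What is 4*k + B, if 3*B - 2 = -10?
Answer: 388/3 ≈ 129.33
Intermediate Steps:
k = 33
B = -8/3 (B = ⅔ + (⅓)*(-10) = ⅔ - 10/3 = -8/3 ≈ -2.6667)
4*k + B = 4*33 - 8/3 = 132 - 8/3 = 388/3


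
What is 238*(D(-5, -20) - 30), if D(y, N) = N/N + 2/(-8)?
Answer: -13923/2 ≈ -6961.5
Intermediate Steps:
D(y, N) = ¾ (D(y, N) = 1 + 2*(-⅛) = 1 - ¼ = ¾)
238*(D(-5, -20) - 30) = 238*(¾ - 30) = 238*(-117/4) = -13923/2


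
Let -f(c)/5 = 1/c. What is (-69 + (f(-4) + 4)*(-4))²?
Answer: 8100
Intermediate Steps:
f(c) = -5/c
(-69 + (f(-4) + 4)*(-4))² = (-69 + (-5/(-4) + 4)*(-4))² = (-69 + (-5*(-¼) + 4)*(-4))² = (-69 + (5/4 + 4)*(-4))² = (-69 + (21/4)*(-4))² = (-69 - 21)² = (-90)² = 8100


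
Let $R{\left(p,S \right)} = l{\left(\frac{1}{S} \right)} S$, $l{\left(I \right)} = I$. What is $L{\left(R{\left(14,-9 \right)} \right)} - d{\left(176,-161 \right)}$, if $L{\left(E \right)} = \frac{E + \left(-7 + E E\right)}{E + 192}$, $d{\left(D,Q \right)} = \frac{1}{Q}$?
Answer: $- \frac{612}{31073} \approx -0.019696$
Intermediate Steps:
$R{\left(p,S \right)} = 1$ ($R{\left(p,S \right)} = \frac{S}{S} = 1$)
$L{\left(E \right)} = \frac{-7 + E + E^{2}}{192 + E}$ ($L{\left(E \right)} = \frac{E + \left(-7 + E^{2}\right)}{192 + E} = \frac{-7 + E + E^{2}}{192 + E}$)
$L{\left(R{\left(14,-9 \right)} \right)} - d{\left(176,-161 \right)} = \frac{-7 + 1 + 1^{2}}{192 + 1} - \frac{1}{-161} = \frac{-7 + 1 + 1}{193} - - \frac{1}{161} = \frac{1}{193} \left(-5\right) + \frac{1}{161} = - \frac{5}{193} + \frac{1}{161} = - \frac{612}{31073}$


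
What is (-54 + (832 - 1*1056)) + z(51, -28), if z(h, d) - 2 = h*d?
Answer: -1704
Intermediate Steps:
z(h, d) = 2 + d*h (z(h, d) = 2 + h*d = 2 + d*h)
(-54 + (832 - 1*1056)) + z(51, -28) = (-54 + (832 - 1*1056)) + (2 - 28*51) = (-54 + (832 - 1056)) + (2 - 1428) = (-54 - 224) - 1426 = -278 - 1426 = -1704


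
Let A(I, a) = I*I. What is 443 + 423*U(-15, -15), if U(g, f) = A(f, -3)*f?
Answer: -1427182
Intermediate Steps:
A(I, a) = I**2
U(g, f) = f**3 (U(g, f) = f**2*f = f**3)
443 + 423*U(-15, -15) = 443 + 423*(-15)**3 = 443 + 423*(-3375) = 443 - 1427625 = -1427182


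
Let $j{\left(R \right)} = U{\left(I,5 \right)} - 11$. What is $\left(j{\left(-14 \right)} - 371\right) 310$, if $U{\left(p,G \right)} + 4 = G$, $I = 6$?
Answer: $-118110$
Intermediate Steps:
$U{\left(p,G \right)} = -4 + G$
$j{\left(R \right)} = -10$ ($j{\left(R \right)} = \left(-4 + 5\right) - 11 = 1 - 11 = -10$)
$\left(j{\left(-14 \right)} - 371\right) 310 = \left(-10 - 371\right) 310 = \left(-381\right) 310 = -118110$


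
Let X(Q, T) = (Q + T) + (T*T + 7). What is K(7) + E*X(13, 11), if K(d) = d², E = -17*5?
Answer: -12871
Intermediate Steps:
E = -85
X(Q, T) = 7 + Q + T + T² (X(Q, T) = (Q + T) + (T² + 7) = (Q + T) + (7 + T²) = 7 + Q + T + T²)
K(7) + E*X(13, 11) = 7² - 85*(7 + 13 + 11 + 11²) = 49 - 85*(7 + 13 + 11 + 121) = 49 - 85*152 = 49 - 12920 = -12871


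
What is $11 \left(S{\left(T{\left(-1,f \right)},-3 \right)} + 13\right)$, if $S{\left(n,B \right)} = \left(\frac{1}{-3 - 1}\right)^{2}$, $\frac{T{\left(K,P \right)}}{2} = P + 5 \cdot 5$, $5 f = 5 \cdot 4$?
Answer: $\frac{2299}{16} \approx 143.69$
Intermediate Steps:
$f = 4$ ($f = \frac{5 \cdot 4}{5} = \frac{1}{5} \cdot 20 = 4$)
$T{\left(K,P \right)} = 50 + 2 P$ ($T{\left(K,P \right)} = 2 \left(P + 5 \cdot 5\right) = 2 \left(P + 25\right) = 2 \left(25 + P\right) = 50 + 2 P$)
$S{\left(n,B \right)} = \frac{1}{16}$ ($S{\left(n,B \right)} = \left(\frac{1}{-4}\right)^{2} = \left(- \frac{1}{4}\right)^{2} = \frac{1}{16}$)
$11 \left(S{\left(T{\left(-1,f \right)},-3 \right)} + 13\right) = 11 \left(\frac{1}{16} + 13\right) = 11 \cdot \frac{209}{16} = \frac{2299}{16}$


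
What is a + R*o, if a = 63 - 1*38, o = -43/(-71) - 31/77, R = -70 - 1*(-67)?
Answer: 133345/5467 ≈ 24.391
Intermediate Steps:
R = -3 (R = -70 + 67 = -3)
o = 1110/5467 (o = -43*(-1/71) - 31*1/77 = 43/71 - 31/77 = 1110/5467 ≈ 0.20304)
a = 25 (a = 63 - 38 = 25)
a + R*o = 25 - 3*1110/5467 = 25 - 3330/5467 = 133345/5467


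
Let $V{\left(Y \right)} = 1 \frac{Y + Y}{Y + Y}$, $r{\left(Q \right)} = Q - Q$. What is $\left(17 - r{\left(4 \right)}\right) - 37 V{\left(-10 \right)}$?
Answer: $-20$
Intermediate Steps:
$r{\left(Q \right)} = 0$
$V{\left(Y \right)} = 1$ ($V{\left(Y \right)} = 1 \frac{2 Y}{2 Y} = 1 \cdot 2 Y \frac{1}{2 Y} = 1 \cdot 1 = 1$)
$\left(17 - r{\left(4 \right)}\right) - 37 V{\left(-10 \right)} = \left(17 - 0\right) - 37 = \left(17 + 0\right) - 37 = 17 - 37 = -20$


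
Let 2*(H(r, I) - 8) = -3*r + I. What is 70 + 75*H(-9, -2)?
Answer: 3215/2 ≈ 1607.5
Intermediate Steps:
H(r, I) = 8 + I/2 - 3*r/2 (H(r, I) = 8 + (-3*r + I)/2 = 8 + (I - 3*r)/2 = 8 + (I/2 - 3*r/2) = 8 + I/2 - 3*r/2)
70 + 75*H(-9, -2) = 70 + 75*(8 + (½)*(-2) - 3/2*(-9)) = 70 + 75*(8 - 1 + 27/2) = 70 + 75*(41/2) = 70 + 3075/2 = 3215/2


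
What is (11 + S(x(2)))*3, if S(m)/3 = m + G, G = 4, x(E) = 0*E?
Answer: 69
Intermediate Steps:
x(E) = 0
S(m) = 12 + 3*m (S(m) = 3*(m + 4) = 3*(4 + m) = 12 + 3*m)
(11 + S(x(2)))*3 = (11 + (12 + 3*0))*3 = (11 + (12 + 0))*3 = (11 + 12)*3 = 23*3 = 69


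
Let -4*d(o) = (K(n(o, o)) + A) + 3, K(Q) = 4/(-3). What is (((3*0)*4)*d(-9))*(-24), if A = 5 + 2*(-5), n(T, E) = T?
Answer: 0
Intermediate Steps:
K(Q) = -4/3 (K(Q) = 4*(-⅓) = -4/3)
A = -5 (A = 5 - 10 = -5)
d(o) = ⅚ (d(o) = -((-4/3 - 5) + 3)/4 = -(-19/3 + 3)/4 = -¼*(-10/3) = ⅚)
(((3*0)*4)*d(-9))*(-24) = (((3*0)*4)*(⅚))*(-24) = ((0*4)*(⅚))*(-24) = (0*(⅚))*(-24) = 0*(-24) = 0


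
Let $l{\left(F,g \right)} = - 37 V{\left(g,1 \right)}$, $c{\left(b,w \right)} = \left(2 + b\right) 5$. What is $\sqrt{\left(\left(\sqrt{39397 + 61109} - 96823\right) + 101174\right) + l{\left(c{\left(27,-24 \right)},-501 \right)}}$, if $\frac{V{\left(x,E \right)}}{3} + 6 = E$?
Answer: $\sqrt{4906 + \sqrt{100506}} \approx 72.271$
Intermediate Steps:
$c{\left(b,w \right)} = 10 + 5 b$
$V{\left(x,E \right)} = -18 + 3 E$
$l{\left(F,g \right)} = 555$ ($l{\left(F,g \right)} = - 37 \left(-18 + 3 \cdot 1\right) = - 37 \left(-18 + 3\right) = \left(-37\right) \left(-15\right) = 555$)
$\sqrt{\left(\left(\sqrt{39397 + 61109} - 96823\right) + 101174\right) + l{\left(c{\left(27,-24 \right)},-501 \right)}} = \sqrt{\left(\left(\sqrt{39397 + 61109} - 96823\right) + 101174\right) + 555} = \sqrt{\left(\left(\sqrt{100506} - 96823\right) + 101174\right) + 555} = \sqrt{\left(\left(-96823 + \sqrt{100506}\right) + 101174\right) + 555} = \sqrt{\left(4351 + \sqrt{100506}\right) + 555} = \sqrt{4906 + \sqrt{100506}}$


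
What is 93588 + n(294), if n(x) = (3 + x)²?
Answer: 181797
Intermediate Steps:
93588 + n(294) = 93588 + (3 + 294)² = 93588 + 297² = 93588 + 88209 = 181797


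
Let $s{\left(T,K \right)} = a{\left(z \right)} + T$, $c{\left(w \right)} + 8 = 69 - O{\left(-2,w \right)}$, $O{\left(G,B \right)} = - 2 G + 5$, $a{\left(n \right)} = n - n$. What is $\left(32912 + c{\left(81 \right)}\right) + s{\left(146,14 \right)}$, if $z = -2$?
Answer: $33110$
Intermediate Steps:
$a{\left(n \right)} = 0$
$O{\left(G,B \right)} = 5 - 2 G$
$c{\left(w \right)} = 52$ ($c{\left(w \right)} = -8 + \left(69 - \left(5 - -4\right)\right) = -8 + \left(69 - \left(5 + 4\right)\right) = -8 + \left(69 - 9\right) = -8 + 60 = 52$)
$s{\left(T,K \right)} = T$ ($s{\left(T,K \right)} = 0 + T = T$)
$\left(32912 + c{\left(81 \right)}\right) + s{\left(146,14 \right)} = \left(32912 + 52\right) + 146 = 32964 + 146 = 33110$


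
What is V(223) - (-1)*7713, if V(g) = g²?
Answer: 57442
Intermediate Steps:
V(223) - (-1)*7713 = 223² - (-1)*7713 = 49729 - 1*(-7713) = 49729 + 7713 = 57442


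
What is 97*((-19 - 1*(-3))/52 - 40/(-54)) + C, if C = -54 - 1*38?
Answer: -17548/351 ≈ -49.994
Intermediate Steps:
C = -92 (C = -54 - 38 = -92)
97*((-19 - 1*(-3))/52 - 40/(-54)) + C = 97*((-19 - 1*(-3))/52 - 40/(-54)) - 92 = 97*((-19 + 3)*(1/52) - 40*(-1/54)) - 92 = 97*(-16*1/52 + 20/27) - 92 = 97*(-4/13 + 20/27) - 92 = 97*(152/351) - 92 = 14744/351 - 92 = -17548/351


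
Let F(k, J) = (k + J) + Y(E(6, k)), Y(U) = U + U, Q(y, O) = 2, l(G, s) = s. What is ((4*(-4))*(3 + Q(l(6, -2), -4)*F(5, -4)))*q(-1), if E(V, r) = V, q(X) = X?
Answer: 464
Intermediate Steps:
Y(U) = 2*U
F(k, J) = 12 + J + k (F(k, J) = (k + J) + 2*6 = (J + k) + 12 = 12 + J + k)
((4*(-4))*(3 + Q(l(6, -2), -4)*F(5, -4)))*q(-1) = ((4*(-4))*(3 + 2*(12 - 4 + 5)))*(-1) = -16*(3 + 2*13)*(-1) = -16*(3 + 26)*(-1) = -16*29*(-1) = -464*(-1) = 464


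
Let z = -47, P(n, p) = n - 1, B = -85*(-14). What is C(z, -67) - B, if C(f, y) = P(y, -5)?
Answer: -1258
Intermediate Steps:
B = 1190
P(n, p) = -1 + n
C(f, y) = -1 + y
C(z, -67) - B = (-1 - 67) - 1*1190 = -68 - 1190 = -1258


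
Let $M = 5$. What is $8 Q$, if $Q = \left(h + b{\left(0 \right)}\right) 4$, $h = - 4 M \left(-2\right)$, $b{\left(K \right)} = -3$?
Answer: $1184$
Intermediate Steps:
$h = 40$ ($h = \left(-4\right) 5 \left(-2\right) = \left(-20\right) \left(-2\right) = 40$)
$Q = 148$ ($Q = \left(40 - 3\right) 4 = 37 \cdot 4 = 148$)
$8 Q = 8 \cdot 148 = 1184$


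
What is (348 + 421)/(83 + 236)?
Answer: 769/319 ≈ 2.4107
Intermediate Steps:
(348 + 421)/(83 + 236) = 769/319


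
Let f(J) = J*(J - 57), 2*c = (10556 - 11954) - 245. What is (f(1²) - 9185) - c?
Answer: -16839/2 ≈ -8419.5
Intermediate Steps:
c = -1643/2 (c = ((10556 - 11954) - 245)/2 = (-1398 - 245)/2 = (½)*(-1643) = -1643/2 ≈ -821.50)
f(J) = J*(-57 + J)
(f(1²) - 9185) - c = (1²*(-57 + 1²) - 9185) - 1*(-1643/2) = (1*(-57 + 1) - 9185) + 1643/2 = (1*(-56) - 9185) + 1643/2 = (-56 - 9185) + 1643/2 = -9241 + 1643/2 = -16839/2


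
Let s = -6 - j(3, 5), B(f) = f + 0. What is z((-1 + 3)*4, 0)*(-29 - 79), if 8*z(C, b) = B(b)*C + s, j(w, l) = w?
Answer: 243/2 ≈ 121.50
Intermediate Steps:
B(f) = f
s = -9 (s = -6 - 1*3 = -6 - 3 = -9)
z(C, b) = -9/8 + C*b/8 (z(C, b) = (b*C - 9)/8 = (C*b - 9)/8 = (-9 + C*b)/8 = -9/8 + C*b/8)
z((-1 + 3)*4, 0)*(-29 - 79) = (-9/8 + (⅛)*((-1 + 3)*4)*0)*(-29 - 79) = (-9/8 + (⅛)*(2*4)*0)*(-108) = (-9/8 + (⅛)*8*0)*(-108) = (-9/8 + 0)*(-108) = -9/8*(-108) = 243/2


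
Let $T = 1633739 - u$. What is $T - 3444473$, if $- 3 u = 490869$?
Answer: $-1647111$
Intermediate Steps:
$u = -163623$ ($u = \left(- \frac{1}{3}\right) 490869 = -163623$)
$T = 1797362$ ($T = 1633739 - -163623 = 1633739 + 163623 = 1797362$)
$T - 3444473 = 1797362 - 3444473 = -1647111$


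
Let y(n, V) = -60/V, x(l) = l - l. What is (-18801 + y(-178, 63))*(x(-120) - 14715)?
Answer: 1936695105/7 ≈ 2.7667e+8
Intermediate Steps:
x(l) = 0
(-18801 + y(-178, 63))*(x(-120) - 14715) = (-18801 - 60/63)*(0 - 14715) = (-18801 - 60*1/63)*(-14715) = (-18801 - 20/21)*(-14715) = -394841/21*(-14715) = 1936695105/7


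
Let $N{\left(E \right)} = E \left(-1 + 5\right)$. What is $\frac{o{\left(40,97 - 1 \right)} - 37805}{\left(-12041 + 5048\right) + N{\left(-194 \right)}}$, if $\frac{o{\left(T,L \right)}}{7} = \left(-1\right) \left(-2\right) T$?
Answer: $\frac{37245}{7769} \approx 4.7941$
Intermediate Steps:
$o{\left(T,L \right)} = 14 T$ ($o{\left(T,L \right)} = 7 \left(-1\right) \left(-2\right) T = 7 \cdot 2 T = 14 T$)
$N{\left(E \right)} = 4 E$ ($N{\left(E \right)} = E 4 = 4 E$)
$\frac{o{\left(40,97 - 1 \right)} - 37805}{\left(-12041 + 5048\right) + N{\left(-194 \right)}} = \frac{14 \cdot 40 - 37805}{\left(-12041 + 5048\right) + 4 \left(-194\right)} = \frac{560 - 37805}{-6993 - 776} = - \frac{37245}{-7769} = \left(-37245\right) \left(- \frac{1}{7769}\right) = \frac{37245}{7769}$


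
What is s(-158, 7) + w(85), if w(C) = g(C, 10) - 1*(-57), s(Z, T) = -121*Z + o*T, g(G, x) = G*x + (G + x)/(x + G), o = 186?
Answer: 21328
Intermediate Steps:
g(G, x) = 1 + G*x (g(G, x) = G*x + (G + x)/(G + x) = G*x + 1 = 1 + G*x)
s(Z, T) = -121*Z + 186*T
w(C) = 58 + 10*C (w(C) = (1 + C*10) - 1*(-57) = (1 + 10*C) + 57 = 58 + 10*C)
s(-158, 7) + w(85) = (-121*(-158) + 186*7) + (58 + 10*85) = (19118 + 1302) + (58 + 850) = 20420 + 908 = 21328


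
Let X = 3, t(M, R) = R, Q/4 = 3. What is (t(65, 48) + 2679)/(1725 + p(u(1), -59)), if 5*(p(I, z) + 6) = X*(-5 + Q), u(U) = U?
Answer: 4545/2872 ≈ 1.5825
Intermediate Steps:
Q = 12 (Q = 4*3 = 12)
p(I, z) = -9/5 (p(I, z) = -6 + (3*(-5 + 12))/5 = -6 + (3*7)/5 = -6 + (1/5)*21 = -6 + 21/5 = -9/5)
(t(65, 48) + 2679)/(1725 + p(u(1), -59)) = (48 + 2679)/(1725 - 9/5) = 2727/(8616/5) = 2727*(5/8616) = 4545/2872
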